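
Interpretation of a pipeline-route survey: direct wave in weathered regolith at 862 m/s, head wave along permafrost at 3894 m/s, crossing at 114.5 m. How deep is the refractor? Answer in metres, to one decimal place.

x_cross = 2h·√((V₂+V₁)/(V₂−V₁)) → h = x_cross / (2·√((V₂+V₁)/(V₂−V₁))).
√((V₂+V₁)/(V₂−V₁)) = √((3894+862)/(3894−862)) = 1.2524.
h = 114.5 / (2·1.2524) = 45.71 m.

45.7 m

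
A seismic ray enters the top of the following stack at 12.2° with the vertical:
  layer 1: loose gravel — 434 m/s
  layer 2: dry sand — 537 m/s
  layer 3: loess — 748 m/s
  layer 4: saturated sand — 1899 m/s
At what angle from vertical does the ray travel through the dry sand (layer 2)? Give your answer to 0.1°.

15.2°

Snell's law across each interface conserves sin θ / V, so sin θ_2 = V_2·sin θ₁/V₁.
sin θ_2 = 537 × sin 12.2° / 434 = 0.2615.
θ_2 = arcsin 0.2615 = 15.16°.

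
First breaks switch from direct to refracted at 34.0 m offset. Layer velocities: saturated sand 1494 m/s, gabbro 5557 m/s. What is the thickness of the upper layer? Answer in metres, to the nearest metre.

13 m

h = (x_cross/2)·√((V₂−V₁)/(V₂+V₁)).
(V₂−V₁)/(V₂+V₁) = (5557−1494)/(5557+1494) = 0.5762; √ = 0.7591.
h = (34.0/2)·0.7591 = 12.90 m.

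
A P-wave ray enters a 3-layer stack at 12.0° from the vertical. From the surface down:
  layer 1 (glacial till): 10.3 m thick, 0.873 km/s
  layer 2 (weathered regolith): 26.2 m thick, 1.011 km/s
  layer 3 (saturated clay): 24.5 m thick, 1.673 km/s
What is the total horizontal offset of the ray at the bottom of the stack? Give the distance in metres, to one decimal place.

Apply Snell's law at each interface; in layer i the horizontal offset is hᵢ·tan θᵢ.
Layer 1: θ = 12.00°; offset = 10.3·tan 12.00° = 2.189 m.
Layer 2: sin θ = 1.011·sin 12.0°/0.873 = 0.2408, θ = 13.93°; offset = 26.2·tan 13.93° = 6.500 m.
Layer 3: sin θ = 1.673·sin 12.0°/0.873 = 0.3984, θ = 23.48°; offset = 24.5·tan 23.48° = 10.643 m.
Summing the layer offsets gives 19.332 m.

19.3 m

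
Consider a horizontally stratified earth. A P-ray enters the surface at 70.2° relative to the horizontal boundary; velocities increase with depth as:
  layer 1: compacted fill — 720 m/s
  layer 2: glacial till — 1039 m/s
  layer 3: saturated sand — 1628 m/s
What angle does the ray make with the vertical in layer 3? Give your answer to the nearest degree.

50°

From the normal: θ₁ = 90° − 70.2° = 19.8°.
Ray parameter p = sin 19.8° / 720 = 4.7047e-04 s/m.
sin θ_3 = p·V_3 = 4.7047e-04 × 1628 = 0.7659.
θ_3 = 49.99° from the vertical.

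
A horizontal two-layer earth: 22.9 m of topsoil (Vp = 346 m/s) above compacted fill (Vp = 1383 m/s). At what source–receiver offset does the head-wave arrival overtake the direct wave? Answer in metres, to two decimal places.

θ_c = arcsin(346/1383) = 14.49°, so cos θ_c = 0.9682 and tᵢ = 2h cos θ_c/V₁ = 0.1282 s.
At crossover x/V₁ = x/V₂ + tᵢ ⇒ x = tᵢ/(1/V₁ − 1/V₂) = 0.12816/(2.8902e-03 − 7.2307e-04) = 59.14 m.

59.14 m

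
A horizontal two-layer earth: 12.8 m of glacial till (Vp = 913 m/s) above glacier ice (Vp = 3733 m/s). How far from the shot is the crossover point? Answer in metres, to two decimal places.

θ_c = arcsin(913/3733) = 14.16°, so cos θ_c = 0.9696 and tᵢ = 2h cos θ_c/V₁ = 0.0272 s.
At crossover x/V₁ = x/V₂ + tᵢ ⇒ x = tᵢ/(1/V₁ − 1/V₂) = 0.02719/(1.0953e-03 − 2.6788e-04) = 32.86 m.

32.86 m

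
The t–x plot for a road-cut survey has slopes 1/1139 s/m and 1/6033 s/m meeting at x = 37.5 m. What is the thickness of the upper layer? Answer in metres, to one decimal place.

15.5 m

x_cross = 2h·√((V₂+V₁)/(V₂−V₁)) → h = x_cross / (2·√((V₂+V₁)/(V₂−V₁))).
√((V₂+V₁)/(V₂−V₁)) = √((6033+1139)/(6033−1139)) = 1.2106.
h = 37.5 / (2·1.2106) = 15.49 m.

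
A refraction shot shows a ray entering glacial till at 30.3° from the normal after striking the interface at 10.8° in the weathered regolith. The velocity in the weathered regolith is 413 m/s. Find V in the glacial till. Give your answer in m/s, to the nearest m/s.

1112 m/s

Snell's law: sin 10.8°/V₁ = sin 30.3°/V₂.
V₂ = V₁·sin 30.3°/sin 10.8° = 413 × 2.6925 = 1112.01 m/s.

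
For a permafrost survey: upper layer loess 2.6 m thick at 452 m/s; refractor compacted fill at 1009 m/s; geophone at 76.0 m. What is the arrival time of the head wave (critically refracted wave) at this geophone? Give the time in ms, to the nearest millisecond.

θ_c = arcsin(V₁/V₂) = arcsin(452/1009) = 26.61°, cos θ_c = 0.8940.
Intercept time tᵢ = 2h cos θ_c / V₁ = 2·2.6·0.8940/452 = 0.01029 s.
t = x/V₂ + tᵢ = 76.0/1009 + 0.01029 = 0.08561 s.

86 ms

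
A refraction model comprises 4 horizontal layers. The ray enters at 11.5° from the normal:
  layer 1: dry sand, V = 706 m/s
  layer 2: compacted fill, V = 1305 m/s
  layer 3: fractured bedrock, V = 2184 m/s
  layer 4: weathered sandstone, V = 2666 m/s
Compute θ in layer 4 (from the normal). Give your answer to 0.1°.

Ray parameter p = sin 11.5° / 706 = 2.8239e-04 s/m.
sin θ_4 = p·V_4 = 2.8239e-04 × 2666 = 0.7529.
θ_4 = 48.84° from the vertical.

48.8°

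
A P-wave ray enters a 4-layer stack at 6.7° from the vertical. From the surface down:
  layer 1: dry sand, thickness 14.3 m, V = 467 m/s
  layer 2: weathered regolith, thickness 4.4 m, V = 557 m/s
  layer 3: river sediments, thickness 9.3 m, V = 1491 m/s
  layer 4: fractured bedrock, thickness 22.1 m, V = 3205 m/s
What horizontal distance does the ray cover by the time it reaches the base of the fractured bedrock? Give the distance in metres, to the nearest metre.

p = sin θ₁/V₁ = sin 6.7°/467 = 2.4983e-04 s/m is conserved through the stack.
Layer 1: θ = 6.70°; offset = 14.3·tan 6.70° = 1.680 m.
Layer 2: sin θ = p·557 = 0.1392 → θ = 8.00°; offset = 4.4·tan 8.00° = 0.618 m.
Layer 3: sin θ = p·1491 = 0.3725 → θ = 21.87°; offset = 9.3·tan 21.87° = 3.733 m.
Layer 4: sin θ = p·3205 = 0.8007 → θ = 53.20°; offset = 22.1·tan 53.20° = 29.539 m.
Σ offsets = 35.570 m.

36 m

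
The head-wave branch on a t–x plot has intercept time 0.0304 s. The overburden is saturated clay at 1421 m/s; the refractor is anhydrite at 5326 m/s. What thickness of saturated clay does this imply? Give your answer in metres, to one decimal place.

22.4 m

θ_c = arcsin(1421/5326) = 15.47°; cos θ_c = 0.9638.
tᵢ = 2h cos θ_c/V₁ ⇒ h = tᵢ·V₁/(2 cos θ_c) = 0.0304·1421/(2·0.9638) = 22.41 m.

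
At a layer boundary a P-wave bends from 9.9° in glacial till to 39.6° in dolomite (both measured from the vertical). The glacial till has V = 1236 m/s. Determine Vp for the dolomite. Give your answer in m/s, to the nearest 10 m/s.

Snell's law: sin 9.9°/V₁ = sin 39.6°/V₂.
V₂ = V₁·sin 39.6°/sin 9.9° = 1236 × 3.7075 = 4582.45 m/s.

4580 m/s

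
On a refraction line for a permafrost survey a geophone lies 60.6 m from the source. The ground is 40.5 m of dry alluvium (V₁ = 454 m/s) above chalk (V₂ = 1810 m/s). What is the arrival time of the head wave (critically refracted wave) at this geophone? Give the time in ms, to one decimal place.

t = x/V₂ + 2h·√(V₂²−V₁²)/(V₁V₂).
√(V₂²−V₁²) = √(1810²−454²) = 1752.1 m/s; delay term = 2·40.5·1752.1/(454·1810) = 0.17271 s.
t = 60.6/1810 + 0.17271 = 0.20619 s.

206.2 ms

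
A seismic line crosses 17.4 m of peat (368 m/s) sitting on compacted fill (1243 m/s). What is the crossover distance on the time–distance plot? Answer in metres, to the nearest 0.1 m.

x_cross = 2h·√((V₂+V₁)/(V₂−V₁)).
(V₂+V₁)/(V₂−V₁) = (1243+368)/(1243−368) = 1.8411; √ = 1.3569.
x_cross = 2·17.4·1.3569 = 47.22 m.

47.2 m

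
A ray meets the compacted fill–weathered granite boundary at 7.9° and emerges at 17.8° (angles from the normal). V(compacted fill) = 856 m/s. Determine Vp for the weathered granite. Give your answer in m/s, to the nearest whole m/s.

Snell's law: sin 7.9°/V₁ = sin 17.8°/V₂.
V₂ = V₁·sin 17.8°/sin 7.9° = 856 × 2.2241 = 1903.86 m/s.

1904 m/s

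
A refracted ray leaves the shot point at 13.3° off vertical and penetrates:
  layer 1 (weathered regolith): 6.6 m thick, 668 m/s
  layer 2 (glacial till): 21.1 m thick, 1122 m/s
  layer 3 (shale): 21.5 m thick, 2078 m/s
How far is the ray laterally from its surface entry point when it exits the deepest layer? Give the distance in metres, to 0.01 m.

32.43 m

Apply Snell's law at each interface; in layer i the horizontal offset is hᵢ·tan θᵢ.
Layer 1: θ = 13.30°; offset = 6.6·tan 13.30° = 1.5602 m.
Layer 2: sin θ = 1122·sin 13.3°/668 = 0.3864, θ = 22.73°; offset = 21.1·tan 22.73° = 8.8396 m.
Layer 3: sin θ = 2078·sin 13.3°/668 = 0.7156, θ = 45.70°; offset = 21.5·tan 45.70° = 22.0281 m.
Total horizontal offset = 32.4279 m.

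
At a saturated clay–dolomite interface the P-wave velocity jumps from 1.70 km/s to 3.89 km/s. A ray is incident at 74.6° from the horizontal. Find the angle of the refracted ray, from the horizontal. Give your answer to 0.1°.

52.6°

Angle from the normal: 90° − 74.6° = 15.4°.
sin θ₁/V₁ = sin θ₂/V₂ ⇒ sin θ₂ = 3.89·sin 15.4°/1.70 = 3.89·0.2656/1.70 = 0.6077.
θ₂ = arcsin 0.6077 = 37.42° from the normal.
From the interface: 90° − 37.42° = 52.58°.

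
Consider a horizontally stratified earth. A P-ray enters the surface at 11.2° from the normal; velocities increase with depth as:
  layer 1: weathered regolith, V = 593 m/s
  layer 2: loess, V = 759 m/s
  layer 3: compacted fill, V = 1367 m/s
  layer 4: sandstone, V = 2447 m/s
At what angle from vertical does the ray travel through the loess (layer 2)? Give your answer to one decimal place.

14.4°

Snell's law across each interface conserves sin θ / V, so sin θ_2 = V_2·sin θ₁/V₁.
sin θ_2 = 759 × sin 11.2° / 593 = 0.2486.
θ_2 = arcsin 0.2486 = 14.40°.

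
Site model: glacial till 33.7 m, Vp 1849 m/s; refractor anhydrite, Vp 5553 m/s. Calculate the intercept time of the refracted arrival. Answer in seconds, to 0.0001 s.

θ_c = arcsin(V₁/V₂) = arcsin(1849/5553) = 19.45°; cos θ_c = 0.9429.
tᵢ = 2h·cos θ_c / V₁ = 2·33.7·0.9429 / 1849 = 0.03437 s.

0.0344 s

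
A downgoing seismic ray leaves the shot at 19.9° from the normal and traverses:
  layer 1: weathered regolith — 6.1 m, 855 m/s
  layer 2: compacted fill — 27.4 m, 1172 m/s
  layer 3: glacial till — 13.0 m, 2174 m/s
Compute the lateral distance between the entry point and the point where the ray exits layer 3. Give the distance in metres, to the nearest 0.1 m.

p = sin θ₁/V₁ = sin 19.9°/855 = 3.9810e-04 s/m is conserved through the stack.
Layer 1: θ = 19.90°; offset = 6.1·tan 19.90° = 2.208 m.
Layer 2: sin θ = p·1172 = 0.4666 → θ = 27.81°; offset = 27.4·tan 27.81° = 14.454 m.
Layer 3: sin θ = p·2174 = 0.8655 → θ = 59.94°; offset = 13.0·tan 59.94° = 22.460 m.
Σ offsets = 39.122 m.

39.1 m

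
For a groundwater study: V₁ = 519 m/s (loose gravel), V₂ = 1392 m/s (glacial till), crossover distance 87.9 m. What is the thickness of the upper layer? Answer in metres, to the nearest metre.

h = (x_cross/2)·√((V₂−V₁)/(V₂+V₁)).
(V₂−V₁)/(V₂+V₁) = (1392−519)/(1392+519) = 0.4568; √ = 0.6759.
h = (87.9/2)·0.6759 = 29.71 m.

30 m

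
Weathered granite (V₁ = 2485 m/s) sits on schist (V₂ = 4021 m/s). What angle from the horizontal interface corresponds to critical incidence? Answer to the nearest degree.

At critical incidence the refracted ray runs along the interface (θ₂ = 90°), so sin θ_c = V₁/V₂.
θ_c = arcsin(2485/4021) = arcsin 0.6180 = 38.17°.
Measured from the interface: 90° − 38.17° = 51.83°.

52°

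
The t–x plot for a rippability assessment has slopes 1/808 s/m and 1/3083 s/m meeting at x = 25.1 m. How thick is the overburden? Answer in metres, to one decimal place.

h = (x_cross/2)·√((V₂−V₁)/(V₂+V₁)).
(V₂−V₁)/(V₂+V₁) = (3083−808)/(3083+808) = 0.5847; √ = 0.7646.
h = (25.1/2)·0.7646 = 9.60 m.

9.6 m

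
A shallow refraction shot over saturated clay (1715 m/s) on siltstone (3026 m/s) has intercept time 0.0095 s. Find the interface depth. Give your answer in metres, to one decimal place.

9.9 m

h = tᵢ·V₁·V₂ / (2·√(V₂²−V₁²)).
√(V₂²−V₁²) = √(3026² − 1715²) = 2493.1 m/s.
h = 0.0095 s × 1715 × 3026 / (2 × 2493.1) = 9.89 m.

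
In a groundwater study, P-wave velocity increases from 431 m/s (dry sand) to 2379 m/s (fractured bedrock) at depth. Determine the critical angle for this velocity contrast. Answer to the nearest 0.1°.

10.4°

At critical incidence the refracted ray runs along the interface (θ₂ = 90°), so sin θ_c = V₁/V₂.
θ_c = arcsin(431/2379) = arcsin 0.1812 = 10.44°.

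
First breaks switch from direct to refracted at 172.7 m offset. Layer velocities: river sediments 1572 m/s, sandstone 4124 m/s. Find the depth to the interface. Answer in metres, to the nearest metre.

x_cross = 2h·√((V₂+V₁)/(V₂−V₁)) → h = x_cross / (2·√((V₂+V₁)/(V₂−V₁))).
√((V₂+V₁)/(V₂−V₁)) = √((4124+1572)/(4124−1572)) = 1.4940.
h = 172.7 / (2·1.4940) = 57.80 m.

58 m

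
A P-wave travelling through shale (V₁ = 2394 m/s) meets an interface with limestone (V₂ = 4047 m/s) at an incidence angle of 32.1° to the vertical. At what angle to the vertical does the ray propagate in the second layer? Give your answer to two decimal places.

Snell's law: sin θ₂ = (V₂/V₁)·sin θ₁ = (4047/2394)·sin 32.1° = 0.8983.
θ₂ = arcsin 0.8983 = 63.94° from the normal.

63.94°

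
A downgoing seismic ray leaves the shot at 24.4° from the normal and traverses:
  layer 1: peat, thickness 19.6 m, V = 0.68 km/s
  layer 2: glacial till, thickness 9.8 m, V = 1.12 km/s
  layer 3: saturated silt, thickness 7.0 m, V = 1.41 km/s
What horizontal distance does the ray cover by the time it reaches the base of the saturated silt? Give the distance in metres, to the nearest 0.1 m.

29.6 m

p = sin θ₁/V₁ = sin 24.4°/0.68 = 6.0751e-01 s/km is conserved through the stack.
Layer 1: θ = 24.40°; offset = 19.6·tan 24.40° = 8.891 m.
Layer 2: sin θ = p·1.12 = 0.6804 → θ = 42.88°; offset = 9.8·tan 42.88° = 9.099 m.
Layer 3: sin θ = p·1.41 = 0.8566 → θ = 58.94°; offset = 7.0·tan 58.94° = 11.620 m.
Summing the layer offsets gives 29.610 m.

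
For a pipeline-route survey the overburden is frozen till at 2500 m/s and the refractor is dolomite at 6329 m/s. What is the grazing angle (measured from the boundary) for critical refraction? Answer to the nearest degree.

At critical incidence the refracted ray runs along the interface (θ₂ = 90°), so sin θ_c = V₁/V₂.
θ_c = arcsin(2500/6329) = arcsin 0.3950 = 23.27°.
Measured from the interface: 90° − 23.27° = 66.73°.

67°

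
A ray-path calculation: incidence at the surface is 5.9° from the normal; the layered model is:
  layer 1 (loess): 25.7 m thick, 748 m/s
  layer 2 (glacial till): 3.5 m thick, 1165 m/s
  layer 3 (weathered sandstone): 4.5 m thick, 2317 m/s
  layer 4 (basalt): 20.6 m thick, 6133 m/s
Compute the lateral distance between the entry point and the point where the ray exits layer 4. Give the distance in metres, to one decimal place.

37.0 m

p = sin θ₁/V₁ = sin 5.9°/748 = 1.3742e-04 s/m is conserved through the stack.
Layer 1: θ = 5.90°; offset = 25.7·tan 5.90° = 2.656 m.
Layer 2: sin θ = p·1165 = 0.1601 → θ = 9.21°; offset = 3.5·tan 9.21° = 0.568 m.
Layer 3: sin θ = p·2317 = 0.3184 → θ = 18.57°; offset = 4.5·tan 18.57° = 1.512 m.
Layer 4: sin θ = p·6133 = 0.8428 → θ = 57.44°; offset = 20.6·tan 57.44° = 32.259 m.
Total horizontal offset = 36.994 m.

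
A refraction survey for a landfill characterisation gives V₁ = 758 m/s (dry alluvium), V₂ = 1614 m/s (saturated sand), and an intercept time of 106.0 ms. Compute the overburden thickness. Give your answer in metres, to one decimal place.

45.5 m

h = tᵢ·V₁·V₂ / (2·√(V₂²−V₁²)).
√(V₂²−V₁²) = √(1614² − 758²) = 1424.9 m/s.
h = 0.106 s × 758 × 1614 / (2 × 1424.9) = 45.50 m.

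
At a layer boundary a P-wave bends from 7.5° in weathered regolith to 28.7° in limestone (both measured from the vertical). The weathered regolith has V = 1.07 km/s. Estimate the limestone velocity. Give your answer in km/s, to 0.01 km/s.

Snell's law: sin 7.5°/V₁ = sin 28.7°/V₂.
V₂ = V₁·sin 28.7°/sin 7.5° = 1.07 × 3.6791 = 3.94 km/s.

3.94 km/s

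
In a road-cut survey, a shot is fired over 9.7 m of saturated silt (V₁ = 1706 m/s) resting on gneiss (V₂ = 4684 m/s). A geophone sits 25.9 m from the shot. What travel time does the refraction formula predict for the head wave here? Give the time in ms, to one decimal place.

16.1 ms

t = x/V₂ + 2h·√(V₂²−V₁²)/(V₁V₂).
√(V₂²−V₁²) = √(4684²−1706²) = 4362.3 m/s; delay term = 2·9.7·4362.3/(1706·4684) = 0.01059 s.
t = 25.9/4684 + 0.01059 = 0.01612 s.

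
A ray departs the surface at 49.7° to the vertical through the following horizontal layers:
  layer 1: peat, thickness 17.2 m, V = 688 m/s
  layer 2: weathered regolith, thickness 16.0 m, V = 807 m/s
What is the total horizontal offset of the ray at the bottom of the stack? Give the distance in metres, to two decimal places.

52.31 m

Apply Snell's law at each interface; in layer i the horizontal offset is hᵢ·tan θᵢ.
Layer 1: θ = 49.70°; offset = 17.2·tan 49.70° = 20.2815 m.
Layer 2: sin θ = 807·sin 49.7°/688 = 0.8946, θ = 63.45°; offset = 16.0·tan 63.45° = 32.0280 m.
Summing the layer offsets gives 52.3095 m.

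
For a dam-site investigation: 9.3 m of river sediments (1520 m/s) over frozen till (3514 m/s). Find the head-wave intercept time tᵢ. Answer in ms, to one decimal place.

θ_c = arcsin(V₁/V₂) = arcsin(1520/3514) = 25.63°; cos θ_c = 0.9016.
tᵢ = 2h·cos θ_c / V₁ = 2·9.3·0.9016 / 1520 = 0.01103 s.

11.0 ms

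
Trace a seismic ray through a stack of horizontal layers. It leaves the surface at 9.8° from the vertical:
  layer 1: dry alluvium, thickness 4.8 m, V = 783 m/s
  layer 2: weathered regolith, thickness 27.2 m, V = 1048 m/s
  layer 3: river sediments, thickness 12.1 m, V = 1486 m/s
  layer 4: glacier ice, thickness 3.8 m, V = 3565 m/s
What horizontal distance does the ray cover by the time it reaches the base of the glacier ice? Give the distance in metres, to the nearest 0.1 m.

16.0 m

Apply Snell's law at each interface; in layer i the horizontal offset is hᵢ·tan θᵢ.
Layer 1: θ = 9.80°; offset = 4.8·tan 9.80° = 0.829 m.
Layer 2: sin θ = 1048·sin 9.8°/783 = 0.2278, θ = 13.17°; offset = 27.2·tan 13.17° = 6.364 m.
Layer 3: sin θ = 1486·sin 9.8°/783 = 0.3230, θ = 18.85°; offset = 12.1·tan 18.85° = 4.130 m.
Layer 4: sin θ = 3565·sin 9.8°/783 = 0.7750, θ = 50.80°; offset = 3.8·tan 50.80° = 4.660 m.
Σ offsets = 15.983 m.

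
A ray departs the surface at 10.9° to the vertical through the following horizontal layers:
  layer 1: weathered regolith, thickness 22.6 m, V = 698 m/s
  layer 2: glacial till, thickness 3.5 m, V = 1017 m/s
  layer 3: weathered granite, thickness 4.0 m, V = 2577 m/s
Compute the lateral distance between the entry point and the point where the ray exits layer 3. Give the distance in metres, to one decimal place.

9.3 m

Ray parameter p = sin 10.9° / 698 m/s = 2.7091e-04 s/m.
Layer 1: θ = 10.90°; offset = 22.6·tan 10.90° = 4.352 m.
Layer 2: sin θ = p·1017 = 0.2755 → θ = 15.99°; offset = 3.5·tan 15.99° = 1.003 m.
Layer 3: sin θ = p·2577 = 0.6981 → θ = 44.28°; offset = 4.0·tan 44.28° = 3.900 m.
Summing the layer offsets gives 9.256 m.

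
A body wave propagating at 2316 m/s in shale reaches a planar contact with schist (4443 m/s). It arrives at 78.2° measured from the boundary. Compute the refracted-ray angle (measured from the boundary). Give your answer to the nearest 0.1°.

66.9°

Angle from the normal: 90° − 78.2° = 11.8°.
Snell's law: sin θ₂ = (V₂/V₁)·sin θ₁ = (4443/2316)·sin 11.8° = 0.3923.
θ₂ = sin⁻¹(0.3923) = 23.10° (from vertical).
From the interface: 90° − 23.10° = 66.90°.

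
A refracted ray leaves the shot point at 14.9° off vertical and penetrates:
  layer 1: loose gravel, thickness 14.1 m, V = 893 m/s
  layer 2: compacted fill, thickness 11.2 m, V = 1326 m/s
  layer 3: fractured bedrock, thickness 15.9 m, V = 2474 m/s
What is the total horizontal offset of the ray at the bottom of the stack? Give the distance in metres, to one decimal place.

24.5 m

Apply Snell's law at each interface; in layer i the horizontal offset is hᵢ·tan θᵢ.
Layer 1: θ = 14.90°; offset = 14.1·tan 14.90° = 3.752 m.
Layer 2: sin θ = 1326·sin 14.9°/893 = 0.3818, θ = 22.45°; offset = 11.2·tan 22.45° = 4.627 m.
Layer 3: sin θ = 2474·sin 14.9°/893 = 0.7124, θ = 45.43°; offset = 15.9·tan 45.43° = 16.139 m.
Σ offsets = 24.518 m.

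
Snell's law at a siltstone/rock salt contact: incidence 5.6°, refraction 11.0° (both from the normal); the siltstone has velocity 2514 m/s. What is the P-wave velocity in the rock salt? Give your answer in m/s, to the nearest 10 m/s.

Snell's law: sin 5.6°/V₁ = sin 11.0°/V₂.
V₂ = V₁·sin 11.0°/sin 5.6° = 2514 × 1.9554 = 4915.76 m/s.

4920 m/s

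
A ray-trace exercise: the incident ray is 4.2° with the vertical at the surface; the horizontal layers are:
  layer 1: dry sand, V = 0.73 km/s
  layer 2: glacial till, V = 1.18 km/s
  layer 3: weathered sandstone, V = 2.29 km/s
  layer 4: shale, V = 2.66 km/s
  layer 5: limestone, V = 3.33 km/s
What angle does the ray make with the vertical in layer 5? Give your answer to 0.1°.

Ray parameter p = sin 4.2° / 0.73 = 1.0033e-01 s/km.
sin θ_5 = p·V_5 = 1.0033e-01 × 3.33 = 0.3341.
θ_5 = 19.52° from the vertical.

19.5°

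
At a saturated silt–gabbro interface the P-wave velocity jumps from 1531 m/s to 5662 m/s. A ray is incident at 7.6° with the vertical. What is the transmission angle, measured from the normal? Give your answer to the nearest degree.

29°

Snell's law: sin θ₂ = (V₂/V₁)·sin θ₁ = (5662/1531)·sin 7.6° = 0.4891.
θ₂ = sin⁻¹(0.4891) = 29.28° (from vertical).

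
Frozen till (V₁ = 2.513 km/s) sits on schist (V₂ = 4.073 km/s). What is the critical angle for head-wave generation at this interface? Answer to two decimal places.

38.10°

At critical incidence the refracted ray runs along the interface (θ₂ = 90°), so sin θ_c = V₁/V₂.
θ_c = arcsin(2.513/4.073) = arcsin 0.6170 = 38.10°.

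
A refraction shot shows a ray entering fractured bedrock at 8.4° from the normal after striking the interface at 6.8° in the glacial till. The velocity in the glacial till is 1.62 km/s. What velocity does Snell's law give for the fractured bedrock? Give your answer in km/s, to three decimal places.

sin 6.8° = 0.1184; sin 8.4° = 0.1461.
V₂ = V₁·(sin θ₂/sin θ₁) = 1.62·(0.1461/0.1184) = 1.999 km/s.

1.999 km/s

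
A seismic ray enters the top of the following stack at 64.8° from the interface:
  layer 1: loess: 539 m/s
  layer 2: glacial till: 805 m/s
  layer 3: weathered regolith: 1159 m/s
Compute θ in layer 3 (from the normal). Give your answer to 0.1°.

From the normal: θ₁ = 90° − 64.8° = 25.2°.
Snell's law across each interface conserves sin θ / V, so sin θ_3 = V_3·sin θ₁/V₁.
sin θ_3 = 1159 × sin 25.2° / 539 = 0.9155.
θ_3 = arcsin 0.9155 = 66.28°.

66.3°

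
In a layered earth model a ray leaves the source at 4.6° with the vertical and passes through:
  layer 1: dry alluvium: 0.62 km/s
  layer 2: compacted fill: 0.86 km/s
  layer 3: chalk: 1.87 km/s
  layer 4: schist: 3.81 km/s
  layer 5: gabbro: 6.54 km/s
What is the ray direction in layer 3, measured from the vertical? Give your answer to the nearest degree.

Snell's law across each interface conserves sin θ / V, so sin θ_3 = V_3·sin θ₁/V₁.
sin θ_3 = 1.87 × sin 4.6° / 0.62 = 0.2419.
θ_3 = arcsin 0.2419 = 14.00°.

14°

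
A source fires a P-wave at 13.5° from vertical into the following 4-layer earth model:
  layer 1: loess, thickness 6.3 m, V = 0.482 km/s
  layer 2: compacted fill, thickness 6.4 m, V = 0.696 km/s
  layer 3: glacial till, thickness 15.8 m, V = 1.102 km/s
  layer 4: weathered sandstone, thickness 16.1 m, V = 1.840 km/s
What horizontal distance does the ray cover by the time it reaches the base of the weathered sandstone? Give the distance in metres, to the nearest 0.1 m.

p = sin θ₁/V₁ = sin 13.5°/0.482 = 4.8433e-01 s/km is conserved through the stack.
Layer 1: θ = 13.50°; offset = 6.3·tan 13.50° = 1.512 m.
Layer 2: sin θ = p·0.696 = 0.3371 → θ = 19.70°; offset = 6.4·tan 19.70° = 2.292 m.
Layer 3: sin θ = p·1.102 = 0.5337 → θ = 32.26°; offset = 15.8·tan 32.26° = 9.972 m.
Layer 4: sin θ = p·1.840 = 0.8912 → θ = 63.02°; offset = 16.1·tan 63.02° = 31.625 m.
Total horizontal offset = 45.401 m.

45.4 m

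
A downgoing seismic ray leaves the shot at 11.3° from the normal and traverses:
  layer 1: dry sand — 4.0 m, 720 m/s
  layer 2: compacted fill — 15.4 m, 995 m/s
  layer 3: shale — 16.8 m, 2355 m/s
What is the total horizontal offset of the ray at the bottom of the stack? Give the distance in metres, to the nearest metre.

Apply Snell's law at each interface; in layer i the horizontal offset is hᵢ·tan θᵢ.
Layer 1: θ = 11.30°; offset = 4.0·tan 11.30° = 0.799 m.
Layer 2: sin θ = 995·sin 11.3°/720 = 0.2708, θ = 15.71°; offset = 15.4·tan 15.71° = 4.332 m.
Layer 3: sin θ = 2355·sin 11.3°/720 = 0.6409, θ = 39.86°; offset = 16.8·tan 39.86° = 14.027 m.
Σ offsets = 19.158 m.

19 m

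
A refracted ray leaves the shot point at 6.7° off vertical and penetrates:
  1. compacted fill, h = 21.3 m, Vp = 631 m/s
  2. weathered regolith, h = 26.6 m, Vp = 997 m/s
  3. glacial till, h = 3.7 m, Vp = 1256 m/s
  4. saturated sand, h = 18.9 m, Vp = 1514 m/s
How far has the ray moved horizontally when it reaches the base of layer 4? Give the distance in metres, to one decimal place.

Ray parameter p = sin 6.7° / 631 m/s = 1.8490e-04 s/m.
Layer 1: θ = 6.70°; offset = 21.3·tan 6.70° = 2.502 m.
Layer 2: sin θ = p·997 = 0.1843 → θ = 10.62°; offset = 26.6·tan 10.62° = 4.989 m.
Layer 3: sin θ = p·1256 = 0.2322 → θ = 13.43°; offset = 3.7·tan 13.43° = 0.883 m.
Layer 4: sin θ = p·1514 = 0.2799 → θ = 16.26°; offset = 18.9·tan 16.26° = 5.511 m.
Total horizontal offset = 13.886 m.

13.9 m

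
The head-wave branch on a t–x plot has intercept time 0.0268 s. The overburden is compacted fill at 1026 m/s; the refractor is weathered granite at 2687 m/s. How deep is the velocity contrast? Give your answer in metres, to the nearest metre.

h = tᵢ·V₁·V₂ / (2·√(V₂²−V₁²)).
√(V₂²−V₁²) = √(2687² − 1026²) = 2483.4 m/s.
h = 0.0268 s × 1026 × 2687 / (2 × 2483.4) = 14.88 m.

15 m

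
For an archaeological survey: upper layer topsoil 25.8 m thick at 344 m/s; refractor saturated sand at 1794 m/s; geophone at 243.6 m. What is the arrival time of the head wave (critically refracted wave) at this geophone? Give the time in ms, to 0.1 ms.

283.0 ms

t = x/V₂ + 2h·√(V₂²−V₁²)/(V₁V₂).
√(V₂²−V₁²) = √(1794²−344²) = 1760.7 m/s; delay term = 2·25.8·1760.7/(344·1794) = 0.14722 s.
t = 243.6/1794 + 0.14722 = 0.28300 s.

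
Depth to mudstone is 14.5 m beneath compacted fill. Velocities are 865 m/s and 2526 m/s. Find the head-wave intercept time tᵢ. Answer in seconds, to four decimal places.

0.0315 s

tᵢ = 2h·√(V₂²−V₁²)/(V₁V₂).
√(V₂²−V₁²) = √(2526²−865²) = 2373.3 m/s.
tᵢ = 2·14.5·2373.3/(865·2526) = 0.03150 s.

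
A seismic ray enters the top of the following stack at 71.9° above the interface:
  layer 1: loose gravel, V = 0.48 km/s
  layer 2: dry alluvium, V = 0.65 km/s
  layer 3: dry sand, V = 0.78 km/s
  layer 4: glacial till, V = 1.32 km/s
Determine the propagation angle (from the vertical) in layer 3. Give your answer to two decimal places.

30.32°

From the normal: θ₁ = 90° − 71.9° = 18.1°.
Ray parameter p = sin 18.1° / 0.48 = 6.4724e-01 s/km.
sin θ_3 = p·V_3 = 6.4724e-01 × 0.78 = 0.5048.
θ_3 = arcsin 0.5048 = 30.32°.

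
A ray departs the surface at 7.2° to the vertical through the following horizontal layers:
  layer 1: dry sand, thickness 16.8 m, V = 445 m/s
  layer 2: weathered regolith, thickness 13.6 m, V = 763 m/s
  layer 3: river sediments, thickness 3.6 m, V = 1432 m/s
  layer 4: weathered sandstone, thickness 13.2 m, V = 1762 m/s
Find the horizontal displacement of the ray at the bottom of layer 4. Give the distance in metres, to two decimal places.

Apply Snell's law at each interface; in layer i the horizontal offset is hᵢ·tan θᵢ.
Layer 1: θ = 7.20°; offset = 16.8·tan 7.20° = 2.1223 m.
Layer 2: sin θ = 763·sin 7.2°/445 = 0.2149, θ = 12.41°; offset = 13.6·tan 12.41° = 2.9925 m.
Layer 3: sin θ = 1432·sin 7.2°/445 = 0.4033, θ = 23.79°; offset = 3.6·tan 23.79° = 1.5867 m.
Layer 4: sin θ = 1762·sin 7.2°/445 = 0.4963, θ = 29.75°; offset = 13.2·tan 29.75° = 7.5454 m.
Σ offsets = 14.2469 m.

14.25 m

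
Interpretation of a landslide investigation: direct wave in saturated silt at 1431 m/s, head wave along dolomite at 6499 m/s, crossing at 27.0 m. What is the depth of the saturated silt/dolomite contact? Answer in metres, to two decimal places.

h = (x_cross/2)·√((V₂−V₁)/(V₂+V₁)).
(V₂−V₁)/(V₂+V₁) = (6499−1431)/(6499+1431) = 0.6391; √ = 0.7994.
h = (27.0/2)·0.7994 = 10.79 m.

10.79 m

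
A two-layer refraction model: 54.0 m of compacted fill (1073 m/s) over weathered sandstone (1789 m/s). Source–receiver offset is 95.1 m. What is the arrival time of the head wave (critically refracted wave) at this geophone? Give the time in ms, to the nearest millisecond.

t = x/V₂ + 2h·√(V₂²−V₁²)/(V₁V₂).
√(V₂²−V₁²) = √(1789²−1073²) = 1431.5 m/s; delay term = 2·54.0·1431.5/(1073·1789) = 0.08054 s.
t = 95.1/1789 + 0.08054 = 0.13370 s.

134 ms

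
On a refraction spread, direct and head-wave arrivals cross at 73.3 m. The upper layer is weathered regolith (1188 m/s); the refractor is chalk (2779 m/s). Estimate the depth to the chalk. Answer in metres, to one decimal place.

h = (x_cross/2)·√((V₂−V₁)/(V₂+V₁)).
(V₂−V₁)/(V₂+V₁) = (2779−1188)/(2779+1188) = 0.4011; √ = 0.6333.
h = (73.3/2)·0.6333 = 23.21 m.

23.2 m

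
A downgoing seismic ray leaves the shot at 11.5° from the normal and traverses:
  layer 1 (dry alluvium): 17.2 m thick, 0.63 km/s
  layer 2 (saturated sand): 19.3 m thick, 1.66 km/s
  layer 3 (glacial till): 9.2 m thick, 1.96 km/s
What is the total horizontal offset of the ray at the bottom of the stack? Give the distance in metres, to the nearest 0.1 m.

Apply Snell's law at each interface; in layer i the horizontal offset is hᵢ·tan θᵢ.
Layer 1: θ = 11.50°; offset = 17.2·tan 11.50° = 3.499 m.
Layer 2: sin θ = 1.66·sin 11.5°/0.63 = 0.5253, θ = 31.69°; offset = 19.3·tan 31.69° = 11.915 m.
Layer 3: sin θ = 1.96·sin 11.5°/0.63 = 0.6203, θ = 38.33°; offset = 9.2·tan 38.33° = 7.275 m.
Total horizontal offset = 22.689 m.

22.7 m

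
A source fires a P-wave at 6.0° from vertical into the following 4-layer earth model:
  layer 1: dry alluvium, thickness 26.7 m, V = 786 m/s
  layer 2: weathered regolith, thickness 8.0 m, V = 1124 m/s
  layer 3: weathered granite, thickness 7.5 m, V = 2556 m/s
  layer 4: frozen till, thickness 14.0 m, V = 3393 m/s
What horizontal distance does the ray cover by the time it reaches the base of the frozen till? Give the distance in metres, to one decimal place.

13.8 m

Apply Snell's law at each interface; in layer i the horizontal offset is hᵢ·tan θᵢ.
Layer 1: θ = 6.00°; offset = 26.7·tan 6.00° = 2.806 m.
Layer 2: sin θ = 1124·sin 6.0°/786 = 0.1495, θ = 8.60°; offset = 8.0·tan 8.60° = 1.209 m.
Layer 3: sin θ = 2556·sin 6.0°/786 = 0.3399, θ = 19.87°; offset = 7.5·tan 19.87° = 2.711 m.
Layer 4: sin θ = 3393·sin 6.0°/786 = 0.4512, θ = 26.82°; offset = 14.0·tan 26.82° = 7.079 m.
Total horizontal offset = 13.805 m.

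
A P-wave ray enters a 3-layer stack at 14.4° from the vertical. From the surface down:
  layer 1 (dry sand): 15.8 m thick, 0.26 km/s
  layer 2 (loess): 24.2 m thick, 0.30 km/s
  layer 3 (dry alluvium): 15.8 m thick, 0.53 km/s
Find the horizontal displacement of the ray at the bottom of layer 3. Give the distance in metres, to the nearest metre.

Ray parameter p = sin 14.4° / 0.26 km/s = 9.5650e-01 s/km.
Layer 1: θ = 14.40°; offset = 15.8·tan 14.40° = 4.057 m.
Layer 2: sin θ = p·0.30 = 0.2869 → θ = 16.68°; offset = 24.2·tan 16.68° = 7.249 m.
Layer 3: sin θ = p·0.53 = 0.5069 → θ = 30.46°; offset = 15.8·tan 30.46° = 9.292 m.
Total horizontal offset = 20.598 m.

21 m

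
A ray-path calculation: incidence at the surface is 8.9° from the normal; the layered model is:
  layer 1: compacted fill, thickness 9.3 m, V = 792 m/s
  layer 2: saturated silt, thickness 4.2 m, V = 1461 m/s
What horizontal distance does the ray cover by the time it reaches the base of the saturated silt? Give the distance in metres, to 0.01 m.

2.71 m

p = sin θ₁/V₁ = sin 8.9°/792 = 1.9534e-04 s/m is conserved through the stack.
Layer 1: θ = 8.90°; offset = 9.3·tan 8.90° = 1.4563 m.
Layer 2: sin θ = p·1461 = 0.2854 → θ = 16.58°; offset = 4.2·tan 16.58° = 1.2507 m.
Summing the layer offsets gives 2.7070 m.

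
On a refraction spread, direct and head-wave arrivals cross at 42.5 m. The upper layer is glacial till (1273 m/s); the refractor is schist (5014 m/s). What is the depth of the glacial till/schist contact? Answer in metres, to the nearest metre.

16 m

x_cross = 2h·√((V₂+V₁)/(V₂−V₁)) → h = x_cross / (2·√((V₂+V₁)/(V₂−V₁))).
√((V₂+V₁)/(V₂−V₁)) = √((5014+1273)/(5014−1273)) = 1.2964.
h = 42.5 / (2·1.2964) = 16.39 m.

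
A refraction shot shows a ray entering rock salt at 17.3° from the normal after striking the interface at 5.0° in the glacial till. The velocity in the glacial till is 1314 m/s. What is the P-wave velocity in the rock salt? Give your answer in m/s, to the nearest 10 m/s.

4480 m/s

Snell's law: sin 5.0°/V₁ = sin 17.3°/V₂.
V₂ = V₁·sin 17.3°/sin 5.0° = 1314 × 3.4120 = 4483.36 m/s.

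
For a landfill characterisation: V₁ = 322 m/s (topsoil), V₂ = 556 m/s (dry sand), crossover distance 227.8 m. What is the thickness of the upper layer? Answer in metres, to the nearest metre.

59 m

x_cross = 2h·√((V₂+V₁)/(V₂−V₁)) → h = x_cross / (2·√((V₂+V₁)/(V₂−V₁))).
√((V₂+V₁)/(V₂−V₁)) = √((556+322)/(556−322)) = 1.9370.
h = 227.8 / (2·1.9370) = 58.80 m.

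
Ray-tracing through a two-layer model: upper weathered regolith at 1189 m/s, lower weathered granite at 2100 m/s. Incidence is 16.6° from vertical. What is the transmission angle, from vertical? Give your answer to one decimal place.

30.3°

sin θ₁/V₁ = sin θ₂/V₂ ⇒ sin θ₂ = 2100·sin 16.6°/1189 = 2100·0.2857/1189 = 0.5046.
θ₂ = arcsin 0.5046 = 30.30° from the normal.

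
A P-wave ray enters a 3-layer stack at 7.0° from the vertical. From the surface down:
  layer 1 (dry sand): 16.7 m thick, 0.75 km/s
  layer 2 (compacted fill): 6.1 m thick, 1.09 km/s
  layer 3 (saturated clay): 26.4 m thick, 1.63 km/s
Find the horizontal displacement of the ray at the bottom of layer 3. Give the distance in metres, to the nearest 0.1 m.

Apply Snell's law at each interface; in layer i the horizontal offset is hᵢ·tan θᵢ.
Layer 1: θ = 7.00°; offset = 16.7·tan 7.00° = 2.051 m.
Layer 2: sin θ = 1.09·sin 7.0°/0.75 = 0.1771, θ = 10.20°; offset = 6.1·tan 10.20° = 1.098 m.
Layer 3: sin θ = 1.63·sin 7.0°/0.75 = 0.2649, θ = 15.36°; offset = 26.4·tan 15.36° = 7.251 m.
Total horizontal offset = 10.400 m.

10.4 m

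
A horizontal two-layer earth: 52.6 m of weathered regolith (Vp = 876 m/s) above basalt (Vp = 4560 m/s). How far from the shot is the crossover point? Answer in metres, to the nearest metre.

128 m

θ_c = arcsin(876/4560) = 11.08°, so cos θ_c = 0.9814 and tᵢ = 2h cos θ_c/V₁ = 0.1179 s.
At crossover x/V₁ = x/V₂ + tᵢ ⇒ x = tᵢ/(1/V₁ − 1/V₂) = 0.11785/(1.1416e-03 − 2.1930e-04) = 127.79 m.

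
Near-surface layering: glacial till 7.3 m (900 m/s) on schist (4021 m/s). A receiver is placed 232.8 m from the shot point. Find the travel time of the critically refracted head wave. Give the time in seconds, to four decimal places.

t = x/V₂ + 2h·√(V₂²−V₁²)/(V₁V₂).
√(V₂²−V₁²) = √(4021²−900²) = 3919.0 m/s; delay term = 2·7.3·3919.0/(900·4021) = 0.01581 s.
t = 232.8/4021 + 0.01581 = 0.07371 s.

0.0737 s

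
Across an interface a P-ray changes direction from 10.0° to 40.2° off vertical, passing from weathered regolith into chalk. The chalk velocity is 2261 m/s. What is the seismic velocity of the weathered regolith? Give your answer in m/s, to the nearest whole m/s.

sin 10.0° = 0.1736; sin 40.2° = 0.6455.
V₁ = V₂·(sin θ₁/sin θ₂) = 2261·(0.1736/0.6455) = 608.28 m/s.

608 m/s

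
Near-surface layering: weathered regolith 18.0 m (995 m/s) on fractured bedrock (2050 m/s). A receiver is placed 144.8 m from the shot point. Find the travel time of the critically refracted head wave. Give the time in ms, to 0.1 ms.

102.3 ms

t = x/V₂ + 2h·√(V₂²−V₁²)/(V₁V₂).
√(V₂²−V₁²) = √(2050²−995²) = 1792.3 m/s; delay term = 2·18.0·1792.3/(995·2050) = 0.03163 s.
t = 144.8/2050 + 0.03163 = 0.10227 s.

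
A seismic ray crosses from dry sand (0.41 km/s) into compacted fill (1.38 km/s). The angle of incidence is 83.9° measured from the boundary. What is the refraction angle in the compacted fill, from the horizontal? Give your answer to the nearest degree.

69°

Convert to the normal: θ₁ = 90° − 83.9° = 6.1°.
sin θ₁/V₁ = sin θ₂/V₂ ⇒ sin θ₂ = 1.38·sin 6.1°/0.41 = 1.38·0.1063/0.41 = 0.3577.
θ₂ = arcsin 0.3577 = 20.96° from the normal.
From the interface: 90° − 20.96° = 69.04°.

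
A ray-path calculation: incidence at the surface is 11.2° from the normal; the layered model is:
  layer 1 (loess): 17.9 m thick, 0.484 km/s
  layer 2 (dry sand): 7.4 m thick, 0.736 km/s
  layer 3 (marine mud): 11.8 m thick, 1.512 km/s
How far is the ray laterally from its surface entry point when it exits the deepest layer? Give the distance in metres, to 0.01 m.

14.84 m

p = sin θ₁/V₁ = sin 11.2°/0.484 = 4.0131e-01 s/km is conserved through the stack.
Layer 1: θ = 11.20°; offset = 17.9·tan 11.20° = 3.5443 m.
Layer 2: sin θ = p·0.736 = 0.2954 → θ = 17.18°; offset = 7.4·tan 17.18° = 2.2878 m.
Layer 3: sin θ = p·1.512 = 0.6068 → θ = 37.36°; offset = 11.8·tan 37.36° = 9.0078 m.
Summing the layer offsets gives 14.8399 m.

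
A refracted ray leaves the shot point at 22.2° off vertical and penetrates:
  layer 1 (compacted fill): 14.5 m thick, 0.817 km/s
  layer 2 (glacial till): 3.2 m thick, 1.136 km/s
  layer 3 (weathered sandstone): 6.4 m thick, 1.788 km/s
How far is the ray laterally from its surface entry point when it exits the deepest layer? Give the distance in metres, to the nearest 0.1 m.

Apply Snell's law at each interface; in layer i the horizontal offset is hᵢ·tan θᵢ.
Layer 1: θ = 22.20°; offset = 14.5·tan 22.20° = 5.917 m.
Layer 2: sin θ = 1.136·sin 22.2°/0.817 = 0.5254, θ = 31.69°; offset = 3.2·tan 31.69° = 1.976 m.
Layer 3: sin θ = 1.788·sin 22.2°/0.817 = 0.8269, θ = 55.78°; offset = 6.4·tan 55.78° = 9.411 m.
Summing the layer offsets gives 17.304 m.

17.3 m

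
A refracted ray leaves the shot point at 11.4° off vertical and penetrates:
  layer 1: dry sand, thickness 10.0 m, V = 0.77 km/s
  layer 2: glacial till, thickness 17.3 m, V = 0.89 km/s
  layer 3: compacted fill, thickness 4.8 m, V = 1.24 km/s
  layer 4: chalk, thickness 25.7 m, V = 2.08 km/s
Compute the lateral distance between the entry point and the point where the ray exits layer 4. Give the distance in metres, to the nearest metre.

Ray parameter p = sin 11.4° / 0.77 km/s = 2.5670e-01 s/km.
Layer 1: θ = 11.40°; offset = 10.0·tan 11.40° = 2.016 m.
Layer 2: sin θ = p·0.89 = 0.2285 → θ = 13.21°; offset = 17.3·tan 13.21° = 4.060 m.
Layer 3: sin θ = p·1.24 = 0.3183 → θ = 18.56°; offset = 4.8·tan 18.56° = 1.612 m.
Layer 4: sin θ = p·2.08 = 0.5339 → θ = 32.27°; offset = 25.7·tan 32.27° = 16.229 m.
Total horizontal offset = 23.917 m.

24 m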